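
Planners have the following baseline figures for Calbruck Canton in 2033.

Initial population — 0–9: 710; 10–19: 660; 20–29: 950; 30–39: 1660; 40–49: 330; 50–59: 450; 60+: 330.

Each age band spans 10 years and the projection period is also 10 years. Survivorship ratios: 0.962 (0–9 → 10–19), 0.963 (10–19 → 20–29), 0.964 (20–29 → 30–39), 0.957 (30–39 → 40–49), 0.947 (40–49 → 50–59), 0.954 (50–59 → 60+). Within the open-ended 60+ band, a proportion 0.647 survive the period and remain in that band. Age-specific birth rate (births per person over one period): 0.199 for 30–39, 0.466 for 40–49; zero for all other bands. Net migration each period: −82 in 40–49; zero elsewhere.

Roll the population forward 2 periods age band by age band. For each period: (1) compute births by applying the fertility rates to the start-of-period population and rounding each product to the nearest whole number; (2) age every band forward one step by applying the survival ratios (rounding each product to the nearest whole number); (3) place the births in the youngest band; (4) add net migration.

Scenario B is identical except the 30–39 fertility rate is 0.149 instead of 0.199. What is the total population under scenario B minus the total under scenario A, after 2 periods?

Period 1:
Births: 1660 * 0.199 = 330, 330 * 0.466 = 154 — total 484
10–19: 710 * 0.962 = 683
20–29: 660 * 0.963 = 636
30–39: 950 * 0.964 = 916
40–49: 1660 * 0.957 = 1589
50–59: 330 * 0.947 = 313
60+: 450 * 0.954 + 330 * 0.647 = 429 + 214 = 643
Net migration: 40–49 − 82 → 1507
End of period: [484, 683, 636, 916, 1507, 313, 643]
Period 2:
Births: 916 * 0.199 = 182, 1507 * 0.466 = 702 — total 884
10–19: 484 * 0.962 = 466
20–29: 683 * 0.963 = 658
30–39: 636 * 0.964 = 613
40–49: 916 * 0.957 = 877
50–59: 1507 * 0.947 = 1427
60+: 313 * 0.954 + 643 * 0.647 = 299 + 416 = 715
Net migration: 40–49 − 82 → 795
End of period: [884, 466, 658, 613, 795, 1427, 715]
Scenario A total after 2 periods: 5558
Scenario B projection —
Period 1:
Births: 1660 * 0.149 = 247, 330 * 0.466 = 154 — total 401
10–19: 710 * 0.962 = 683
20–29: 660 * 0.963 = 636
30–39: 950 * 0.964 = 916
40–49: 1660 * 0.957 = 1589
50–59: 330 * 0.947 = 313
60+: 450 * 0.954 + 330 * 0.647 = 429 + 214 = 643
Net migration: 40–49 − 82 → 1507
End of period: [401, 683, 636, 916, 1507, 313, 643]
Period 2:
Births: 916 * 0.149 = 136, 1507 * 0.466 = 702 — total 838
10–19: 401 * 0.962 = 386
20–29: 683 * 0.963 = 658
30–39: 636 * 0.964 = 613
40–49: 916 * 0.957 = 877
50–59: 1507 * 0.947 = 1427
60+: 313 * 0.954 + 643 * 0.647 = 299 + 416 = 715
Net migration: 40–49 − 82 → 795
End of period: [838, 386, 658, 613, 795, 1427, 715]
Scenario B total after 2 periods: 5432
Difference B − A = 5432 − 5558 = -126

-126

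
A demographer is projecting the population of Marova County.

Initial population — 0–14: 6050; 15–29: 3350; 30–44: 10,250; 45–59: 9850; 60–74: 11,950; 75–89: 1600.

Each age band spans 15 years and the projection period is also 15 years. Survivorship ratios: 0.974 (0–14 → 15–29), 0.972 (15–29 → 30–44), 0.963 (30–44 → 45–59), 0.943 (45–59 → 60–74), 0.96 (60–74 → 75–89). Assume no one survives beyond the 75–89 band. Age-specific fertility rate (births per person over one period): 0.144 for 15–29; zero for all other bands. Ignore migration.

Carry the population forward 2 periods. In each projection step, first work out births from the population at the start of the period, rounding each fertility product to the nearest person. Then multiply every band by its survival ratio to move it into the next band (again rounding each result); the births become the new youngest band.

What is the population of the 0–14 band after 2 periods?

— Period 1 —
Births: 3350 * 0.144 = 482
15–29: 6050 * 0.974 = 5893
30–44: 3350 * 0.972 = 3256
45–59: 10250 * 0.963 = 9871
60–74: 9850 * 0.943 = 9289
75–89: 11950 * 0.96 = 11472
Population now: 0–14=482, 15–29=5893, 30–44=3256, 45–59=9871, 60–74=9289, 75–89=11472
— Period 2 —
Births: 5893 * 0.144 = 849
15–29: 482 * 0.974 = 469
30–44: 5893 * 0.972 = 5728
45–59: 3256 * 0.963 = 3136
60–74: 9871 * 0.943 = 9308
75–89: 9289 * 0.96 = 8917
Population now: 0–14=849, 15–29=469, 30–44=5728, 45–59=3136, 60–74=9308, 75–89=8917

849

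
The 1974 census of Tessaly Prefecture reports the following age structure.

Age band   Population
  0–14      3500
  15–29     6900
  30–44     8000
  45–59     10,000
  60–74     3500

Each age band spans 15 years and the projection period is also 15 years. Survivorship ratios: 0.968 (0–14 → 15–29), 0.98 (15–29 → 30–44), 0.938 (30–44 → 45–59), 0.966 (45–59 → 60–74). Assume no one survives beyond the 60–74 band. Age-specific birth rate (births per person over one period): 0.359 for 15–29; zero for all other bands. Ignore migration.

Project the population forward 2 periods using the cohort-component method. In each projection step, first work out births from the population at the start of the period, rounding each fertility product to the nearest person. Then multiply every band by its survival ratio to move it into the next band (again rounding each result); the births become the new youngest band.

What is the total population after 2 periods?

20526

— Period 1 —
Births: 6900 * 0.359 = 2477
15–29: 3500 * 0.968 = 3388
30–44: 6900 * 0.98 = 6762
45–59: 8000 * 0.938 = 7504
60–74: 10000 * 0.966 = 9660
Giving 2477 / 3388 / 6762 / 7504 / 9660.
— Period 2 —
Births: 3388 * 0.359 = 1216
15–29: 2477 * 0.968 = 2398
30–44: 3388 * 0.98 = 3320
45–59: 6762 * 0.938 = 6343
60–74: 7504 * 0.966 = 7249
Giving 1216 / 2398 / 3320 / 6343 / 7249.
Total after period 2: 1216 + 2398 + 3320 + 6343 + 7249 = 20526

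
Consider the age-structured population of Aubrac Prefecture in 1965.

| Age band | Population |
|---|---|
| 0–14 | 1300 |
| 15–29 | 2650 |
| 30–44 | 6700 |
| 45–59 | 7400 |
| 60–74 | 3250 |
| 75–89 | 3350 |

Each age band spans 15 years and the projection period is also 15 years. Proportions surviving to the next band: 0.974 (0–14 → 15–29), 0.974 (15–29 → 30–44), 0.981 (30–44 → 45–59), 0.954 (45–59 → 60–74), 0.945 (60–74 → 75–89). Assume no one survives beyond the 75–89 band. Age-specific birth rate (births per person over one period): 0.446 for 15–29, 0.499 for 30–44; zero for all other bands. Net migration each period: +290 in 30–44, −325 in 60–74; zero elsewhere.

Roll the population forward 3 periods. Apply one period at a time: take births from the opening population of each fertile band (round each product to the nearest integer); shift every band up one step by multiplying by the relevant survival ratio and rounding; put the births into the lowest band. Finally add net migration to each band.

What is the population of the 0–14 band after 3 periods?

2726

— Period 1 —
Births: 2650 × 0.446 = 1182  |  6700 × 0.499 = 3343 — total 4525
15–29: 1300 × 0.974 = 1266
30–44: 2650 × 0.974 = 2581
45–59: 6700 × 0.981 = 6573
60–74: 7400 × 0.954 = 7060
75–89: 3250 × 0.945 = 3071
Net migration: 30–44 + 290 → 2871; 60–74 − 325 → 6735
Population now: 0–14=4525, 15–29=1266, 30–44=2871, 45–59=6573, 60–74=6735, 75–89=3071
— Period 2 —
Births: 1266 × 0.446 = 565  |  2871 × 0.499 = 1433 — total 1998
15–29: 4525 × 0.974 = 4407
30–44: 1266 × 0.974 = 1233
45–59: 2871 × 0.981 = 2816
60–74: 6573 × 0.954 = 6271
75–89: 6735 × 0.945 = 6365
Net migration: 30–44 + 290 → 1523; 60–74 − 325 → 5946
Population now: 0–14=1998, 15–29=4407, 30–44=1523, 45–59=2816, 60–74=5946, 75–89=6365
— Period 3 —
Births: 4407 × 0.446 = 1966  |  1523 × 0.499 = 760 — total 2726
15–29: 1998 × 0.974 = 1946
30–44: 4407 × 0.974 = 4292
45–59: 1523 × 0.981 = 1494
60–74: 2816 × 0.954 = 2686
75–89: 5946 × 0.945 = 5619
Net migration: 30–44 + 290 → 4582; 60–74 − 325 → 2361
Population now: 0–14=2726, 15–29=1946, 30–44=4582, 45–59=1494, 60–74=2361, 75–89=5619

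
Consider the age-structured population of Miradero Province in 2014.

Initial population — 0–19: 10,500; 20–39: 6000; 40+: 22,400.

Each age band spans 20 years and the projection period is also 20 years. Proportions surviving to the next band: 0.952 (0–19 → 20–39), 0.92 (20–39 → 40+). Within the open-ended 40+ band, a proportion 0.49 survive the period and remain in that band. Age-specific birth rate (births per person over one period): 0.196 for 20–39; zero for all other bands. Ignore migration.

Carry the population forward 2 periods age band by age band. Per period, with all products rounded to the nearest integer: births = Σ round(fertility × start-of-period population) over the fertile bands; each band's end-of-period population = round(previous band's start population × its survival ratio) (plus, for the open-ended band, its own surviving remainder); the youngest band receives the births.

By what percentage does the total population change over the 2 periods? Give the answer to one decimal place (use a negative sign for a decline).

-47.7

Period 1:
Births: 6000 × 0.196 = 1176
20–39: 10500 × 0.952 = 9996
40+: 6000 × 0.92 + 22400 × 0.49 = 5520 + 10976 = 16496
Giving 1176 / 9996 / 16496.
Period 2:
Births: 9996 × 0.196 = 1959
20–39: 1176 × 0.952 = 1120
40+: 9996 × 0.92 + 16496 × 0.49 = 9196 + 8083 = 17279
Giving 1959 / 1120 / 17279.
Total: 38900 → 20358; change = -18542; percentage change = -47.7%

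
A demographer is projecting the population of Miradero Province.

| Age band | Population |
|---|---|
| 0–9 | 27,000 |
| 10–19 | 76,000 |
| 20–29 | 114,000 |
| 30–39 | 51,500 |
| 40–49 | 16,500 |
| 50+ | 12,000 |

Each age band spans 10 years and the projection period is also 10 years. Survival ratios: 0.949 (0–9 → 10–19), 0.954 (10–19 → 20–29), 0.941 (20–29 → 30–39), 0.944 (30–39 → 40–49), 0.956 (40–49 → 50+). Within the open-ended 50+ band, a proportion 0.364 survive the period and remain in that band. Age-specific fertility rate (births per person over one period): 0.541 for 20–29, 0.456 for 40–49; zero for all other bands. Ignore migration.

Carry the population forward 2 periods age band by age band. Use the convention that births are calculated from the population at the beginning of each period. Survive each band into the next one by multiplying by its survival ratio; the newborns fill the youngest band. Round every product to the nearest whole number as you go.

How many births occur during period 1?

Period 1.
Births: 114000 × 0.541 = 61674 ; 16500 × 0.456 = 7524 — total 69198
10–19: 27000 × 0.949 = 25623
20–29: 76000 × 0.954 = 72504
30–39: 114000 × 0.941 = 107274
40–49: 51500 × 0.944 = 48616
50+: 16500 × 0.956 + 12000 × 0.364 = 15774 + 4368 = 20142
Population now: 0–9=69198, 10–19=25623, 20–29=72504, 30–39=107274, 40–49=48616, 50+=20142

69198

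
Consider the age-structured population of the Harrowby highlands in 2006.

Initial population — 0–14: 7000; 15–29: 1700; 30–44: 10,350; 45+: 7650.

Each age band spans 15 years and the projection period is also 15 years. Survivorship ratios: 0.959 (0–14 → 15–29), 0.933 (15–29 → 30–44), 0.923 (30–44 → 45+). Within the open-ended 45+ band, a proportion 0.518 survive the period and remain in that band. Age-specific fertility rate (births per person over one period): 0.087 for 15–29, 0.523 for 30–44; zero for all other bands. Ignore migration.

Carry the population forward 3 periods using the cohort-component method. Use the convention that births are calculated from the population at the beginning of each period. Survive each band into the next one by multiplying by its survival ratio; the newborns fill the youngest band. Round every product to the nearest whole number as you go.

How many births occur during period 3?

3740

(Groups numbered youngest = 1 to oldest = 4.)
Period 1:
Births: 1700 × 0.087 = 148 ; 10350 × 0.523 = 5413 → total 5561
Group 2: 7000 × 0.959 = 6713
Group 3: 1700 × 0.933 = 1586
Group 4: 10350 × 0.923 + 7650 × 0.518 = 9553 + 3963 = 13516
→ [5561, 6713, 1586, 13516]
Period 2:
Births: 6713 × 0.087 = 584 ; 1586 × 0.523 = 829 → total 1413
Group 2: 5561 × 0.959 = 5333
Group 3: 6713 × 0.933 = 6263
Group 4: 1586 × 0.923 + 13516 × 0.518 = 1464 + 7001 = 8465
→ [1413, 5333, 6263, 8465]
Period 3:
Births: 5333 × 0.087 = 464 ; 6263 × 0.523 = 3276 → total 3740
Group 2: 1413 × 0.959 = 1355
Group 3: 5333 × 0.933 = 4976
Group 4: 6263 × 0.923 + 8465 × 0.518 = 5781 + 4385 = 10166
→ [3740, 1355, 4976, 10166]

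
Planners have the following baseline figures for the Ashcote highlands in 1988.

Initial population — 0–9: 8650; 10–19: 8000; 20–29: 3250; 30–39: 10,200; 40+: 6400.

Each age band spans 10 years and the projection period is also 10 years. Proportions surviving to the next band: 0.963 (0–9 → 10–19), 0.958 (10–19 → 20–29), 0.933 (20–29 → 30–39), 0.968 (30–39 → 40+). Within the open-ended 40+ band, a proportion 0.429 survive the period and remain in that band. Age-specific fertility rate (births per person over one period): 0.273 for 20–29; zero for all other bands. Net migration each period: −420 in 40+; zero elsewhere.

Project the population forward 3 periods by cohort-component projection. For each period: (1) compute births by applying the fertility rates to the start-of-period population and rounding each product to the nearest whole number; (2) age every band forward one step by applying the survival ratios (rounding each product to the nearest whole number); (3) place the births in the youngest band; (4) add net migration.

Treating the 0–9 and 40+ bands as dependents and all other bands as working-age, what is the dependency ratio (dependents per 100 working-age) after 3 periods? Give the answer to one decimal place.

Let band 1 be 0–9 through band 5 = 40+.
[period 1]
Births: 3250 × 0.273 = 887
Band 2: 8650 × 0.963 = 8330
Band 3: 8000 × 0.958 = 7664
Band 4: 3250 × 0.933 = 3032
Band 5: 10200 × 0.968 + 6400 × 0.429 = 9874 + 2746 = 12620
Net migration: Band 5 − 420 → 12200
→ [887, 8330, 7664, 3032, 12200]
[period 2]
Births: 7664 × 0.273 = 2092
Band 2: 887 × 0.963 = 854
Band 3: 8330 × 0.958 = 7980
Band 4: 7664 × 0.933 = 7151
Band 5: 3032 × 0.968 + 12200 × 0.429 = 2935 + 5234 = 8169
Net migration: Band 5 − 420 → 7749
→ [2092, 854, 7980, 7151, 7749]
[period 3]
Births: 7980 × 0.273 = 2179
Band 2: 2092 × 0.963 = 2015
Band 3: 854 × 0.958 = 818
Band 4: 7980 × 0.933 = 7445
Band 5: 7151 × 0.968 + 7749 × 0.429 = 6922 + 3324 = 10246
Net migration: Band 5 − 420 → 9826
→ [2179, 2015, 818, 7445, 9826]
Dependents (band 0–9 + band 40+) = 2179 + 9826 = 12005; working-age = 10278; ratio = 12005/10278 × 100 = 116.8

116.8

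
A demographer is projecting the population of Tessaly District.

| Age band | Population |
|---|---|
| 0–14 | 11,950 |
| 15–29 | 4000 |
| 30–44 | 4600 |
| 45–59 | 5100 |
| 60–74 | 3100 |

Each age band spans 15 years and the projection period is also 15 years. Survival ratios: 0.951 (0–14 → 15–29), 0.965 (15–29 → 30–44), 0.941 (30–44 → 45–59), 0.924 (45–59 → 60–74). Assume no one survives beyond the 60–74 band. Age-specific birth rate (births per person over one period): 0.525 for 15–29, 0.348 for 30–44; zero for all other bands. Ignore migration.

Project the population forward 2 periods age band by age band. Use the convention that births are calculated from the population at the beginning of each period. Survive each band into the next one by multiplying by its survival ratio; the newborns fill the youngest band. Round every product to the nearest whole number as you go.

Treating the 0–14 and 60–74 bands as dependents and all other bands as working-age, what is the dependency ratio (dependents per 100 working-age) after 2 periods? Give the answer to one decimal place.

Let band 1 be 0–14 through band 5 = 60–74.
After projecting period 1:
Births: 4000 × 0.525 = 2100  |  4600 × 0.348 = 1601 ⇒ total 3701
Band 2: 11950 × 0.951 = 11364
Band 3: 4000 × 0.965 = 3860
Band 4: 4600 × 0.941 = 4329
Band 5: 5100 × 0.924 = 4712
End of period: [3701, 11364, 3860, 4329, 4712]
After projecting period 2:
Births: 11364 × 0.525 = 5966  |  3860 × 0.348 = 1343 ⇒ total 7309
Band 2: 3701 × 0.951 = 3520
Band 3: 11364 × 0.965 = 10966
Band 4: 3860 × 0.941 = 3632
Band 5: 4329 × 0.924 = 4000
End of period: [7309, 3520, 10966, 3632, 4000]
Dependents (band 0–14 + band 60–74) = 7309 + 4000 = 11309; working-age = 18118; ratio = 11309/18118 × 100 = 62.4

62.4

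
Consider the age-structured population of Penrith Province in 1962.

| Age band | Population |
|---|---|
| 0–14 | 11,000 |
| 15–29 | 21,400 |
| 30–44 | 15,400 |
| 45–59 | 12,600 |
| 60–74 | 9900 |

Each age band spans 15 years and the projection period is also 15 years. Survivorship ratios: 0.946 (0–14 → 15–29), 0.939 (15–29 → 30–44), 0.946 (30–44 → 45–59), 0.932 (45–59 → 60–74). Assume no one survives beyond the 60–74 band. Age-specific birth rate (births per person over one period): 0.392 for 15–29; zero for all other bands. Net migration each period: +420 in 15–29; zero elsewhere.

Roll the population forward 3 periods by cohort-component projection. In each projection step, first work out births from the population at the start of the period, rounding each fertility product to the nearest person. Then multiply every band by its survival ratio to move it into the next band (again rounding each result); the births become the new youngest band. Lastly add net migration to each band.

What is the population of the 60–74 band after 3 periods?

17717

Period 1:
Births: 21400 × 0.392 = 8389
15–29: 11000 × 0.946 = 10406
30–44: 21400 × 0.939 = 20095
45–59: 15400 × 0.946 = 14568
60–74: 12600 × 0.932 = 11743
Net migration: 15–29 + 420 → 10826
Giving 8389 / 10826 / 20095 / 14568 / 11743.
Period 2:
Births: 10826 × 0.392 = 4244
15–29: 8389 × 0.946 = 7936
30–44: 10826 × 0.939 = 10166
45–59: 20095 × 0.946 = 19010
60–74: 14568 × 0.932 = 13577
Net migration: 15–29 + 420 → 8356
Giving 4244 / 8356 / 10166 / 19010 / 13577.
Period 3:
Births: 8356 × 0.392 = 3276
15–29: 4244 × 0.946 = 4015
30–44: 8356 × 0.939 = 7846
45–59: 10166 × 0.946 = 9617
60–74: 19010 × 0.932 = 17717
Net migration: 15–29 + 420 → 4435
Giving 3276 / 4435 / 7846 / 9617 / 17717.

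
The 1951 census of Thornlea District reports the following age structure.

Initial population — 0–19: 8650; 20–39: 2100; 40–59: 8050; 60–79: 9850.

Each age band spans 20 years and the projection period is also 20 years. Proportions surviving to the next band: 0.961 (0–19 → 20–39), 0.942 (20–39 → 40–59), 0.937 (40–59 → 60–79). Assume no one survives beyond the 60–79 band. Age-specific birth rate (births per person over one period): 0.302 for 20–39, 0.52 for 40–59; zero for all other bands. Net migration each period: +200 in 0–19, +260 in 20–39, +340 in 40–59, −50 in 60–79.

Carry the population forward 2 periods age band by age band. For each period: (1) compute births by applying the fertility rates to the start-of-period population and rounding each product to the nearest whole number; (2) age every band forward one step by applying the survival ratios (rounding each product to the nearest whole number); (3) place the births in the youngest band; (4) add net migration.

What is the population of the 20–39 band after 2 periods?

(Bands numbered youngest = 1 to oldest = 4.)
Period 1.
Births: 2100 × 0.302 = 634, 8050 × 0.52 = 4186 — total 4820
Band 2: 8650 × 0.961 = 8313
Band 3: 2100 × 0.942 = 1978
Band 4: 8050 × 0.937 = 7543
Net migration: Band 1 + 200 → 5020; Band 2 + 260 → 8573; Band 3 + 340 → 2318; Band 4 − 50 → 7493
→ [5020, 8573, 2318, 7493]
Period 2.
Births: 8573 × 0.302 = 2589, 2318 × 0.52 = 1205 — total 3794
Band 2: 5020 × 0.961 = 4824
Band 3: 8573 × 0.942 = 8076
Band 4: 2318 × 0.937 = 2172
Net migration: Band 1 + 200 → 3994; Band 2 + 260 → 5084; Band 3 + 340 → 8416; Band 4 − 50 → 2122
→ [3994, 5084, 8416, 2122]

5084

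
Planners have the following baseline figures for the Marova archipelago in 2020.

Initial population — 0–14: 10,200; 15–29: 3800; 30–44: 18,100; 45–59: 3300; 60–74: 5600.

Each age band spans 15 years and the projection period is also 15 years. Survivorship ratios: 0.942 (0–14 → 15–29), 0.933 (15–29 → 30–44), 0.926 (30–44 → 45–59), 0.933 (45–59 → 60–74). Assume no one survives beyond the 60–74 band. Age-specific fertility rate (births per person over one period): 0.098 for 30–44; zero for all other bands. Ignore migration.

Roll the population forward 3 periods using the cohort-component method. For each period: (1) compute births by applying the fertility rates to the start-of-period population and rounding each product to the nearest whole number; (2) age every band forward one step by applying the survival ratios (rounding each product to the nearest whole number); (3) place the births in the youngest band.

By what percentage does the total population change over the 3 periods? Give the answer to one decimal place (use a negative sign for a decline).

Numbering the bands 1..5 from youngest to oldest:
[period 1]
Births: 18100 × 0.098 = 1774
Band 2: 10200 × 0.942 = 9608
Band 3: 3800 × 0.933 = 3545
Band 4: 18100 × 0.926 = 16761
Band 5: 3300 × 0.933 = 3079
Giving 1774 / 9608 / 3545 / 16761 / 3079.
[period 2]
Births: 3545 × 0.098 = 347
Band 2: 1774 × 0.942 = 1671
Band 3: 9608 × 0.933 = 8964
Band 4: 3545 × 0.926 = 3283
Band 5: 16761 × 0.933 = 15638
Giving 347 / 1671 / 8964 / 3283 / 15638.
[period 3]
Births: 8964 × 0.098 = 878
Band 2: 347 × 0.942 = 327
Band 3: 1671 × 0.933 = 1559
Band 4: 8964 × 0.926 = 8301
Band 5: 3283 × 0.933 = 3063
Giving 878 / 327 / 1559 / 8301 / 3063.
Total: 41000 → 14128; change = -26872; percentage change = -65.5%

-65.5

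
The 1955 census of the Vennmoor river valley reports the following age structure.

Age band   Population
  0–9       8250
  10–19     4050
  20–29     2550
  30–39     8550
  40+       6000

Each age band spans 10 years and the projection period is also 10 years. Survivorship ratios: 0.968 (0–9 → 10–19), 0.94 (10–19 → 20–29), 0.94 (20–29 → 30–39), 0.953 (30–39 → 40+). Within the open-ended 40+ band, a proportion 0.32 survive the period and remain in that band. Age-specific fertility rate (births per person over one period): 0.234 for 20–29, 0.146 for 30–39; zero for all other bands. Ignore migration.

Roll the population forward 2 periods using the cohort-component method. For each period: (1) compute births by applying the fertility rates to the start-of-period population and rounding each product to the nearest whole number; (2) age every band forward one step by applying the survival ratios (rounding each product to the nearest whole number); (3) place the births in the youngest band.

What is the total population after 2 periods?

Numbering the groups 1..5 from youngest to oldest:
After projecting period 1:
Births: 2550 × 0.234 = 597, 8550 × 0.146 = 1248 → 1845
Group 2: 8250 × 0.968 = 7986
Group 3: 4050 × 0.94 = 3807
Group 4: 2550 × 0.94 = 2397
Group 5: 8550 × 0.953 + 6000 × 0.32 = 8148 + 1920 = 10068
End of period: [1845, 7986, 3807, 2397, 10068]
After projecting period 2:
Births: 3807 × 0.234 = 891, 2397 × 0.146 = 350 → 1241
Group 2: 1845 × 0.968 = 1786
Group 3: 7986 × 0.94 = 7507
Group 4: 3807 × 0.94 = 3579
Group 5: 2397 × 0.953 + 10068 × 0.32 = 2284 + 3222 = 5506
End of period: [1241, 1786, 7507, 3579, 5506]
Total after period 2: 1241 + 1786 + 7507 + 3579 + 5506 = 19619

19619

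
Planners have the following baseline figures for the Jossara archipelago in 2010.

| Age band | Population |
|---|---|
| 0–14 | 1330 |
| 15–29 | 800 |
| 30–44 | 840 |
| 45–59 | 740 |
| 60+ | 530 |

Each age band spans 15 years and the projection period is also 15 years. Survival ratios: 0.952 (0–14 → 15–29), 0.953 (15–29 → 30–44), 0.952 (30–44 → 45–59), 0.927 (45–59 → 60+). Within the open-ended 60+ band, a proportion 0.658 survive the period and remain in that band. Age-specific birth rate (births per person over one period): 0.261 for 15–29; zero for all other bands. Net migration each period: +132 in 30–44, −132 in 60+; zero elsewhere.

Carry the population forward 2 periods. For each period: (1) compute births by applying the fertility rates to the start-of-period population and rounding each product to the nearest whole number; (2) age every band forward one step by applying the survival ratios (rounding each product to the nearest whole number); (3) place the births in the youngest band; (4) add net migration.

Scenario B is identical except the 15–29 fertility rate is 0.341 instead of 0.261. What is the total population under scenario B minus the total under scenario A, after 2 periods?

(Bands numbered youngest = 1 to oldest = 5.)
After projecting period 1:
Births: 800 × 0.261 = 209
Band 2: 1330 × 0.952 = 1266
Band 3: 800 × 0.953 = 762
Band 4: 840 × 0.952 = 800
Band 5: 740 × 0.927 + 530 × 0.658 = 686 + 349 = 1035
Net migration: Band 3 + 132 → 894; Band 5 − 132 → 903
→ [209, 1266, 894, 800, 903]
After projecting period 2:
Births: 1266 × 0.261 = 330
Band 2: 209 × 0.952 = 199
Band 3: 1266 × 0.953 = 1206
Band 4: 894 × 0.952 = 851
Band 5: 800 × 0.927 + 903 × 0.658 = 742 + 594 = 1336
Net migration: Band 3 + 132 → 1338; Band 5 − 132 → 1204
→ [330, 199, 1338, 851, 1204]
Scenario A total after 2 periods: 3922
Scenario B projection —
After projecting period 1:
Births: 800 × 0.341 = 273
Band 2: 1330 × 0.952 = 1266
Band 3: 800 × 0.953 = 762
Band 4: 840 × 0.952 = 800
Band 5: 740 × 0.927 + 530 × 0.658 = 686 + 349 = 1035
Net migration: Band 3 + 132 → 894; Band 5 − 132 → 903
→ [273, 1266, 894, 800, 903]
After projecting period 2:
Births: 1266 × 0.341 = 432
Band 2: 273 × 0.952 = 260
Band 3: 1266 × 0.953 = 1206
Band 4: 894 × 0.952 = 851
Band 5: 800 × 0.927 + 903 × 0.658 = 742 + 594 = 1336
Net migration: Band 3 + 132 → 1338; Band 5 − 132 → 1204
→ [432, 260, 1338, 851, 1204]
Scenario B total after 2 periods: 4085
Difference B − A = 4085 − 3922 = 163

163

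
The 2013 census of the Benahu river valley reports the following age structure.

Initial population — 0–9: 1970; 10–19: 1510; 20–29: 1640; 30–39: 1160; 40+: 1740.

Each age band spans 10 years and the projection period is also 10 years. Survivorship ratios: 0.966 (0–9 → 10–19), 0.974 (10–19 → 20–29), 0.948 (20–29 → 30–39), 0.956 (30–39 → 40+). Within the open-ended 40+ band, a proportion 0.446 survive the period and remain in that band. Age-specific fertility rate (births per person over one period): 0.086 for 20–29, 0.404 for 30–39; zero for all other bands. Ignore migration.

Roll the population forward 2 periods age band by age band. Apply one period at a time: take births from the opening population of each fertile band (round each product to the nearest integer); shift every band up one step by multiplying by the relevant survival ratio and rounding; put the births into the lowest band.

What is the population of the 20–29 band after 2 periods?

Period 1:
Births: 1640 × 0.086 = 141  |  1160 × 0.404 = 469 — total 610
10–19: 1970 × 0.966 = 1903
20–29: 1510 × 0.974 = 1471
30–39: 1640 × 0.948 = 1555
40+: 1160 × 0.956 + 1740 × 0.446 = 1109 + 776 = 1885
End of period: [610, 1903, 1471, 1555, 1885]
Period 2:
Births: 1471 × 0.086 = 127  |  1555 × 0.404 = 628 — total 755
10–19: 610 × 0.966 = 589
20–29: 1903 × 0.974 = 1854
30–39: 1471 × 0.948 = 1395
40+: 1555 × 0.956 + 1885 × 0.446 = 1487 + 841 = 2328
End of period: [755, 589, 1854, 1395, 2328]

1854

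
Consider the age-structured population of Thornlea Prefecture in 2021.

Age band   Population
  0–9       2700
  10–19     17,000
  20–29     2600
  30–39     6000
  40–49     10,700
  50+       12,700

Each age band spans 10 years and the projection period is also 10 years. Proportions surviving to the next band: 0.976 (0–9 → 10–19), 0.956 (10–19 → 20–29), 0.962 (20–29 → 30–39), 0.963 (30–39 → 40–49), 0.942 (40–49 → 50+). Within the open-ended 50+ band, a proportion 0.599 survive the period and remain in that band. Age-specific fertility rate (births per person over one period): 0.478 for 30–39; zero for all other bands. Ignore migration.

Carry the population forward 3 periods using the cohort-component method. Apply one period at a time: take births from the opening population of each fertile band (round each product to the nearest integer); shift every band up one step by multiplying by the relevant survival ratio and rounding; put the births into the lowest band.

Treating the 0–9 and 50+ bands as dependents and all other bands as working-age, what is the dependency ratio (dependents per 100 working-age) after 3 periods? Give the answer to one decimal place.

90.7

Call the groups 1 to 6, youngest first.
Period 1:
Births: 6000 × 0.478 = 2868
Group 2: 2700 × 0.976 = 2635
Group 3: 17000 × 0.956 = 16252
Group 4: 2600 × 0.962 = 2501
Group 5: 6000 × 0.963 = 5778
Group 6: 10700 × 0.942 + 12700 × 0.599 = 10079 + 7607 = 17686
End of period: [2868, 2635, 16252, 2501, 5778, 17686]
Period 2:
Births: 2501 × 0.478 = 1195
Group 2: 2868 × 0.976 = 2799
Group 3: 2635 × 0.956 = 2519
Group 4: 16252 × 0.962 = 15634
Group 5: 2501 × 0.963 = 2408
Group 6: 5778 × 0.942 + 17686 × 0.599 = 5443 + 10594 = 16037
End of period: [1195, 2799, 2519, 15634, 2408, 16037]
Period 3:
Births: 15634 × 0.478 = 7473
Group 2: 1195 × 0.976 = 1166
Group 3: 2799 × 0.956 = 2676
Group 4: 2519 × 0.962 = 2423
Group 5: 15634 × 0.963 = 15056
Group 6: 2408 × 0.942 + 16037 × 0.599 = 2268 + 9606 = 11874
End of period: [7473, 1166, 2676, 2423, 15056, 11874]
Dependents (band 0–9 + band 50+) = 7473 + 11874 = 19347; working-age = 21321; ratio = 19347/21321 × 100 = 90.7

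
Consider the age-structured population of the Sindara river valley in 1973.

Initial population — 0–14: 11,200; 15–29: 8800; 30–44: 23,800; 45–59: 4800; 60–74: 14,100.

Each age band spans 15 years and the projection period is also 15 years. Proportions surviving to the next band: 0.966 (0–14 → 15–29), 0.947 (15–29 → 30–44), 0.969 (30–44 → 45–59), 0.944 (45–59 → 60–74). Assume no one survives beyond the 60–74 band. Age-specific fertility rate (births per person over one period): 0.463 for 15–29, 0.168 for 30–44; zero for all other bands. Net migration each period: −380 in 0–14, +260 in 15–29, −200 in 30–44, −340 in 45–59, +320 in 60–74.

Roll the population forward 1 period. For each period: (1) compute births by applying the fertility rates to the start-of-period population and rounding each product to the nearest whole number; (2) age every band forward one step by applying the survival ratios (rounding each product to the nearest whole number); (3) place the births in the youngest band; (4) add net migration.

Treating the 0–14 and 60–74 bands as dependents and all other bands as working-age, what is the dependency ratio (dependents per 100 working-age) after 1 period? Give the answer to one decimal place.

29.9

Let group 1 be 0–14 through group 5 = 60–74.
[period 1]
Births: 8800 * 0.463 = 4074 ; 23800 * 0.168 = 3998 → total 8072
Group 2: 11200 * 0.966 = 10819
Group 3: 8800 * 0.947 = 8334
Group 4: 23800 * 0.969 = 23062
Group 5: 4800 * 0.944 = 4531
Net migration: Group 1 − 380 → 7692; Group 2 + 260 → 11079; Group 3 − 200 → 8134; Group 4 − 340 → 22722; Group 5 + 320 → 4851
End of period: [7692, 11079, 8134, 22722, 4851]
Dependents (band 0–14 + band 60–74) = 7692 + 4851 = 12543; working-age = 41935; ratio = 12543/41935 × 100 = 29.9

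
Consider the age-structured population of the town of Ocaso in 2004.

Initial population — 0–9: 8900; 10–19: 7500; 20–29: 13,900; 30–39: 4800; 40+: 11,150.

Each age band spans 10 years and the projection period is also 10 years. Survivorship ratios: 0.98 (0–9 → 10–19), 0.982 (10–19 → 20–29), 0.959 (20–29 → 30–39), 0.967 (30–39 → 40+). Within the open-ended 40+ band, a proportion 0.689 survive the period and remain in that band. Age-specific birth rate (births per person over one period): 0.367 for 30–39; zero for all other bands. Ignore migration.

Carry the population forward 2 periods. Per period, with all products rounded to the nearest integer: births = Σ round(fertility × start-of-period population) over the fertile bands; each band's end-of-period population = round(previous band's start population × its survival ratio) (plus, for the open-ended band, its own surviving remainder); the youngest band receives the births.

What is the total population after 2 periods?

Call the bands 1 to 5, youngest first.
[period 1]
Births: 4800 × 0.367 = 1762
Band 2: 8900 × 0.98 = 8722
Band 3: 7500 × 0.982 = 7365
Band 4: 13900 × 0.959 = 13330
Band 5: 4800 × 0.967 + 11150 × 0.689 = 4642 + 7682 = 12324
→ [1762, 8722, 7365, 13330, 12324]
[period 2]
Births: 13330 × 0.367 = 4892
Band 2: 1762 × 0.98 = 1727
Band 3: 8722 × 0.982 = 8565
Band 4: 7365 × 0.959 = 7063
Band 5: 13330 × 0.967 + 12324 × 0.689 = 12890 + 8491 = 21381
→ [4892, 1727, 8565, 7063, 21381]
Total after period 2: 4892 + 1727 + 8565 + 7063 + 21381 = 43628

43628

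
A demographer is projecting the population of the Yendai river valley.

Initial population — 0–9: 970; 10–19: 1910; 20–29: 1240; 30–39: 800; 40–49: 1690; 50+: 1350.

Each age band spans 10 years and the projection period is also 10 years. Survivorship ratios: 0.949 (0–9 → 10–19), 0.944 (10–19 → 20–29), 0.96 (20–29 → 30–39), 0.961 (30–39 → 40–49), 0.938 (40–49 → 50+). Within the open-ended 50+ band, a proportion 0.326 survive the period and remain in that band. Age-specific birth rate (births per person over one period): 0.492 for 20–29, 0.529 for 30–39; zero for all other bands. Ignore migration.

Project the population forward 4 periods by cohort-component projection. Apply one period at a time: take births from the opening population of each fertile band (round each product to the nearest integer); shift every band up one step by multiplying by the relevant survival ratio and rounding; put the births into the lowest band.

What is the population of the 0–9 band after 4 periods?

896

— Period 1 —
Births: 1240 * 0.492 = 610 ; 800 * 0.529 = 423 — total 1033
10–19: 970 * 0.949 = 921
20–29: 1910 * 0.944 = 1803
30–39: 1240 * 0.96 = 1190
40–49: 800 * 0.961 = 769
50+: 1690 * 0.938 + 1350 * 0.326 = 1585 + 440 = 2025
End of period: [1033, 921, 1803, 1190, 769, 2025]
— Period 2 —
Births: 1803 * 0.492 = 887 ; 1190 * 0.529 = 630 — total 1517
10–19: 1033 * 0.949 = 980
20–29: 921 * 0.944 = 869
30–39: 1803 * 0.96 = 1731
40–49: 1190 * 0.961 = 1144
50+: 769 * 0.938 + 2025 * 0.326 = 721 + 660 = 1381
End of period: [1517, 980, 869, 1731, 1144, 1381]
— Period 3 —
Births: 869 * 0.492 = 428 ; 1731 * 0.529 = 916 — total 1344
10–19: 1517 * 0.949 = 1440
20–29: 980 * 0.944 = 925
30–39: 869 * 0.96 = 834
40–49: 1731 * 0.961 = 1663
50+: 1144 * 0.938 + 1381 * 0.326 = 1073 + 450 = 1523
End of period: [1344, 1440, 925, 834, 1663, 1523]
— Period 4 —
Births: 925 * 0.492 = 455 ; 834 * 0.529 = 441 — total 896
10–19: 1344 * 0.949 = 1275
20–29: 1440 * 0.944 = 1359
30–39: 925 * 0.96 = 888
40–49: 834 * 0.961 = 801
50+: 1663 * 0.938 + 1523 * 0.326 = 1560 + 496 = 2056
End of period: [896, 1275, 1359, 888, 801, 2056]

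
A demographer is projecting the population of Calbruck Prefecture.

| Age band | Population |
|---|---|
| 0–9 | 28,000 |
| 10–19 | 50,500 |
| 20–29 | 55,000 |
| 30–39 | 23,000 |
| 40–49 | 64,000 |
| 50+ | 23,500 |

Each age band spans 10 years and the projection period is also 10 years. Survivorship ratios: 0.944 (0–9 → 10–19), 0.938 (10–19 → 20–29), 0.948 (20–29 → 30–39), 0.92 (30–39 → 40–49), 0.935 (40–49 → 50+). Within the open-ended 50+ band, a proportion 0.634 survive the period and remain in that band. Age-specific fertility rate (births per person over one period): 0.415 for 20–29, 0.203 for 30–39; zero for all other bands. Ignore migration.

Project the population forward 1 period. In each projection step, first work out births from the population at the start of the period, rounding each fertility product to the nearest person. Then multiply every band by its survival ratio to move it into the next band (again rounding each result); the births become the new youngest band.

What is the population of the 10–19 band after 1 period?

Numbering the bands 1..6 from youngest to oldest:
Period 1:
Births: 55000 × 0.415 = 22825  |  23000 × 0.203 = 4669 → 27494
Band 2: 28000 × 0.944 = 26432
Band 3: 50500 × 0.938 = 47369
Band 4: 55000 × 0.948 = 52140
Band 5: 23000 × 0.92 = 21160
Band 6: 64000 × 0.935 + 23500 × 0.634 = 59840 + 14899 = 74739
Population now: 0–9=27494, 10–19=26432, 20–29=47369, 30–39=52140, 40–49=21160, 50+=74739

26432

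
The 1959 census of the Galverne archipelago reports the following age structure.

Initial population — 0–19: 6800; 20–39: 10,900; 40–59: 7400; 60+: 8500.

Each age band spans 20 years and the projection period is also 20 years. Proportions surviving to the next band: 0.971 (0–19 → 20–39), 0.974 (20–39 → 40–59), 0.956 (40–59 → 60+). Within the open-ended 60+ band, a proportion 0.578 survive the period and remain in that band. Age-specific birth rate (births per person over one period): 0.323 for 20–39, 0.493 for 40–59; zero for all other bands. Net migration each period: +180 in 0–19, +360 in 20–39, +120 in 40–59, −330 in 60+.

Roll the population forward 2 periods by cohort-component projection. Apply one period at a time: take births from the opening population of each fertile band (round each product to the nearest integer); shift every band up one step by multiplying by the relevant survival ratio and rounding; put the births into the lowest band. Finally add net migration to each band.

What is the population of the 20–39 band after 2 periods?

7496

(Bands numbered youngest = 1 to oldest = 4.)
— Period 1 —
Births: 10900 * 0.323 = 3521, 7400 * 0.493 = 3648 ⇒ total 7169
Band 2: 6800 * 0.971 = 6603
Band 3: 10900 * 0.974 = 10617
Band 4: 7400 * 0.956 + 8500 * 0.578 = 7074 + 4913 = 11987
Net migration: Band 1 + 180 → 7349; Band 2 + 360 → 6963; Band 3 + 120 → 10737; Band 4 − 330 → 11657
End of period: [7349, 6963, 10737, 11657]
— Period 2 —
Births: 6963 * 0.323 = 2249, 10737 * 0.493 = 5293 ⇒ total 7542
Band 2: 7349 * 0.971 = 7136
Band 3: 6963 * 0.974 = 6782
Band 4: 10737 * 0.956 + 11657 * 0.578 = 10265 + 6738 = 17003
Net migration: Band 1 + 180 → 7722; Band 2 + 360 → 7496; Band 3 + 120 → 6902; Band 4 − 330 → 16673
End of period: [7722, 7496, 6902, 16673]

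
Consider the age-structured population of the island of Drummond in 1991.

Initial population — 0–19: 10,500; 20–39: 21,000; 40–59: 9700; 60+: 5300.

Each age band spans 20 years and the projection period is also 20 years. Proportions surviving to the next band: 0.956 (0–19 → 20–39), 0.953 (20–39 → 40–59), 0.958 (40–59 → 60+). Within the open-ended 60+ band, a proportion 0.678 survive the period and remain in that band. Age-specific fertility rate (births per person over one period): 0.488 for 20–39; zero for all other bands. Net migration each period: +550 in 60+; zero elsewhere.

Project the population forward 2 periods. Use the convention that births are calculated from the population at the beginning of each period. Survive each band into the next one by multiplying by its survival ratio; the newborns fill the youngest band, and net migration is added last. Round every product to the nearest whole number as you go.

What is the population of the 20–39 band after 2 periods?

9797

— Period 1 —
Births: 21000 * 0.488 = 10248
20–39: 10500 * 0.956 = 10038
40–59: 21000 * 0.953 = 20013
60+: 9700 * 0.958 + 5300 * 0.678 = 9293 + 3593 = 12886
Net migration: 60+ + 550 → 13436
Population now: 0–19=10248, 20–39=10038, 40–59=20013, 60+=13436
— Period 2 —
Births: 10038 * 0.488 = 4899
20–39: 10248 * 0.956 = 9797
40–59: 10038 * 0.953 = 9566
60+: 20013 * 0.958 + 13436 * 0.678 = 19172 + 9110 = 28282
Net migration: 60+ + 550 → 28832
Population now: 0–19=4899, 20–39=9797, 40–59=9566, 60+=28832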